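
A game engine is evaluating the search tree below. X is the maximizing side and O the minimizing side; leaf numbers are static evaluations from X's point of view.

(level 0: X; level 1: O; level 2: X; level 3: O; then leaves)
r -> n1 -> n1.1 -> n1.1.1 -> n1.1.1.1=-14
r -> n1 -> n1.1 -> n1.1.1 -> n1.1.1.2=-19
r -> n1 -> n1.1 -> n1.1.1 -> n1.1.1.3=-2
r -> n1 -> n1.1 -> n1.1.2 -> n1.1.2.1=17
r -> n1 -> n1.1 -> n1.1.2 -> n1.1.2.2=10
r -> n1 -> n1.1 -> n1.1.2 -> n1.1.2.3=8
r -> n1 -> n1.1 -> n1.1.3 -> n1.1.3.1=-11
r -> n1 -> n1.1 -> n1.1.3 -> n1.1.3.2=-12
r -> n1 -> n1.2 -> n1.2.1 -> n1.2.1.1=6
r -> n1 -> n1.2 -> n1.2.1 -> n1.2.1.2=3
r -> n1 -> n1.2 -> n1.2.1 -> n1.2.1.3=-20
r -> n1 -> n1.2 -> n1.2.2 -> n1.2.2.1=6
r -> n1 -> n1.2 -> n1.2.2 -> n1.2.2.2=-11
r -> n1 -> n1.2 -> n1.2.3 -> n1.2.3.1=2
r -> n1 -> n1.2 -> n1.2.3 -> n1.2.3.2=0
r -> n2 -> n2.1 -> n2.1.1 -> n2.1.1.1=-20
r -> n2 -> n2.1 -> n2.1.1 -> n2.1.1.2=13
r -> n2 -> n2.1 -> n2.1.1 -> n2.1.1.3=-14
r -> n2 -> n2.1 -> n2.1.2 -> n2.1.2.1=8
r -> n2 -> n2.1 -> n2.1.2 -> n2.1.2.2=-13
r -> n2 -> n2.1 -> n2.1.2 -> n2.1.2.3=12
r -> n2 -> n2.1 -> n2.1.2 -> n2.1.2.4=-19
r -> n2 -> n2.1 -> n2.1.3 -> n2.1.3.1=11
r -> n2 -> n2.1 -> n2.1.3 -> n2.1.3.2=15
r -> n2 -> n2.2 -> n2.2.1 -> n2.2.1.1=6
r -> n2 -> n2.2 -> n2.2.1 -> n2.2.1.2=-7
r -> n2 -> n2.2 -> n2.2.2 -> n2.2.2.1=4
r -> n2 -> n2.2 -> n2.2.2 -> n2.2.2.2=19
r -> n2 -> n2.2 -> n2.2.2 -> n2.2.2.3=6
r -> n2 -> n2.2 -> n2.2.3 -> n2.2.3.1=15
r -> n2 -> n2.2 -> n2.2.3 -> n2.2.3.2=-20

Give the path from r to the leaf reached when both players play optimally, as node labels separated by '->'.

r -> n2 -> n2.2 -> n2.2.2 -> n2.2.2.1

n1.1.1 (O): min(-14, -19, -2) = -19
n1.1.2 (O): min(17, 10, 8) = 8
n1.1.3 (O): min(-11, -12) = -12
n1.1 (X): max(-19, 8, -12) = 8
n1.2.1 (O): min(6, 3, -20) = -20
n1.2.2 (O): min(6, -11) = -11
n1.2.3 (O): min(2, 0) = 0
n1.2 (X): max(-20, -11, 0) = 0
n1 (O): min(8, 0) = 0
n2.1.1 (O): min(-20, 13, -14) = -20
n2.1.2 (O): min(8, -13, 12, -19) = -19
n2.1.3 (O): min(11, 15) = 11
n2.1 (X): max(-20, -19, 11) = 11
n2.2.1 (O): min(6, -7) = -7
n2.2.2 (O): min(4, 19, 6) = 4
n2.2.3 (O): min(15, -20) = -20
n2.2 (X): max(-7, 4, -20) = 4
n2 (O): min(11, 4) = 4
r (X): max(0, 4) = 4
At r, X picks n2 (highest: 4).
At n2, O picks n2.2 (lowest: 4).
At n2.2, X picks n2.2.2 (highest: 4).
At n2.2.2, O picks n2.2.2.1 (lowest: 4).
Terminal value 4.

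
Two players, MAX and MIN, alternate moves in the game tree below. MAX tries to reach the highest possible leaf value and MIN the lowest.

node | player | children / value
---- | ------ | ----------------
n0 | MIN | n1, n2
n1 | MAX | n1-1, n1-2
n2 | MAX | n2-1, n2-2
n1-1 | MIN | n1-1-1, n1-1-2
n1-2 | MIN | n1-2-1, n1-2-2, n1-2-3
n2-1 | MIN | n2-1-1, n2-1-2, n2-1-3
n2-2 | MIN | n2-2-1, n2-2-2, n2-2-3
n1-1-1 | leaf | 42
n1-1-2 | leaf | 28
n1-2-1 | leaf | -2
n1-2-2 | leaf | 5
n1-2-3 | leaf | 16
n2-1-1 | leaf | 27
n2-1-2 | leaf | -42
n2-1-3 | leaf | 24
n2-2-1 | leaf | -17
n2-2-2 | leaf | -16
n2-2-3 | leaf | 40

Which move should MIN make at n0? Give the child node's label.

n2

n1-1 (MIN): min(42, 28) = 28
n1-2 (MIN): min(-2, 5, 16) = -2
n1 (MAX): max(28, -2) = 28
n2-1 (MIN): min(27, -42, 24) = -42
n2-2 (MIN): min(-17, -16, 40) = -17
n2 (MAX): max(-42, -17) = -17
n0 (MIN): min(28, -17) = -17
MIN at n0 wants the lowest of {n1=28, n2=-17}, so chooses n2.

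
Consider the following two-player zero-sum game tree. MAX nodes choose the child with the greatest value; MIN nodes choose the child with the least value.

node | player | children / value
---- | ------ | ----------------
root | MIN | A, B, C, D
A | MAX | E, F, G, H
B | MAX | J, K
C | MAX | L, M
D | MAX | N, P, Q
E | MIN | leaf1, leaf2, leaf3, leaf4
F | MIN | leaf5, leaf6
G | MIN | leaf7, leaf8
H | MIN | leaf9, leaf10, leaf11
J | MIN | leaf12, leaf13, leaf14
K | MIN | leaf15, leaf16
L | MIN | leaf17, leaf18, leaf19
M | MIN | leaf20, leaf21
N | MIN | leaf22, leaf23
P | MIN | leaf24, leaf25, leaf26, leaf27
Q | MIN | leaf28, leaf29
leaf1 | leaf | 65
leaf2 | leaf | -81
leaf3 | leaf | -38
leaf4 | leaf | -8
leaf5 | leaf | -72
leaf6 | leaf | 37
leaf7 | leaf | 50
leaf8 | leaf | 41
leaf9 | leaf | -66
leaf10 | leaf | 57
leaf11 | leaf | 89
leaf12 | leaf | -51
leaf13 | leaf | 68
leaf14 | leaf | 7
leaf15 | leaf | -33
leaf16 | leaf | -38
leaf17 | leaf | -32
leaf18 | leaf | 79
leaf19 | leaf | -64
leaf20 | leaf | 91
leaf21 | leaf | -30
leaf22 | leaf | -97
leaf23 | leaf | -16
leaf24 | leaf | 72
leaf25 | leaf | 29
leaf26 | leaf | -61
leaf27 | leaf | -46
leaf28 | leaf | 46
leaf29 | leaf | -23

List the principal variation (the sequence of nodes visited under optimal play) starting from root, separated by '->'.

E (MIN): min(65, -81, -38, -8) = -81
F (MIN): min(-72, 37) = -72
G (MIN): min(50, 41) = 41
H (MIN): min(-66, 57, 89) = -66
A (MAX): max(-81, -72, 41, -66) = 41
J (MIN): min(-51, 68, 7) = -51
K (MIN): min(-33, -38) = -38
B (MAX): max(-51, -38) = -38
L (MIN): min(-32, 79, -64) = -64
M (MIN): min(91, -30) = -30
C (MAX): max(-64, -30) = -30
N (MIN): min(-97, -16) = -97
P (MIN): min(72, 29, -61, -46) = -61
Q (MIN): min(46, -23) = -23
D (MAX): max(-97, -61, -23) = -23
root (MIN): min(41, -38, -30, -23) = -38
At root, MIN picks B (lowest: -38).
At B, MAX picks K (highest: -38).
At K, MIN picks leaf16 (lowest: -38).
Terminal value -38.

root -> B -> K -> leaf16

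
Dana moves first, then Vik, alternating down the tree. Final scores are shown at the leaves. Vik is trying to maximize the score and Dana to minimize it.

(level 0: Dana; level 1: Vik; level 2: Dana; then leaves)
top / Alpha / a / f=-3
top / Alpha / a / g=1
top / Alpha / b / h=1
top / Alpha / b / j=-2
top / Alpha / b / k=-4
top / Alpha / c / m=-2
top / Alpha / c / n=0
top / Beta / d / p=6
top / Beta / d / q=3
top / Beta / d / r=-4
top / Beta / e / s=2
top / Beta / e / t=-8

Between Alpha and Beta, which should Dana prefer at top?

Beta

a (Dana): min(-3, 1) = -3
b (Dana): min(1, -2, -4) = -4
c (Dana): min(-2, 0) = -2
Alpha (Vik): max(-3, -4, -2) = -2
d (Dana): min(6, 3, -4) = -4
e (Dana): min(2, -8) = -8
Beta (Vik): max(-4, -8) = -4
Dana prefers the lower value; Alpha=-2, Beta=-4. Beta is better since -4 < -2.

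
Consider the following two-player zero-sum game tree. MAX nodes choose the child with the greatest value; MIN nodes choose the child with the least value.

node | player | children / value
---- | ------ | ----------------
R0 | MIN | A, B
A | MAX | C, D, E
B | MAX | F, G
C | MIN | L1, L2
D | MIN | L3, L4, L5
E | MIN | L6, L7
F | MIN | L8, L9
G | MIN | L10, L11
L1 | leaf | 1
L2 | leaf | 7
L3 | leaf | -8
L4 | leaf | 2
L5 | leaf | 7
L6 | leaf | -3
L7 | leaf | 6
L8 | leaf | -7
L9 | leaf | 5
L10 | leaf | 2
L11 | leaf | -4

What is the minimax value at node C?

1

C (MIN): min(1, 7) = 1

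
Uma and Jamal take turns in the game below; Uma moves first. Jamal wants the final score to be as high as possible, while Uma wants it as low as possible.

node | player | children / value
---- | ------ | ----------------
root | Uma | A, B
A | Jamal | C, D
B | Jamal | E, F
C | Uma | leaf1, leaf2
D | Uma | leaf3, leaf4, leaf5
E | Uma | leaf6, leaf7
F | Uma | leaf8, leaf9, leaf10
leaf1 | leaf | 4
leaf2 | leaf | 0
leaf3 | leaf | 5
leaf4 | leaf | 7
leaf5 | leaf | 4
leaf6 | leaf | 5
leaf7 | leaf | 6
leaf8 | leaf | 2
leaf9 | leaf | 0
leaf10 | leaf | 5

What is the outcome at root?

C (Uma): min(4, 0) = 0
D (Uma): min(5, 7, 4) = 4
A (Jamal): max(0, 4) = 4
E (Uma): min(5, 6) = 5
F (Uma): min(2, 0, 5) = 0
B (Jamal): max(5, 0) = 5
root (Uma): min(4, 5) = 4

4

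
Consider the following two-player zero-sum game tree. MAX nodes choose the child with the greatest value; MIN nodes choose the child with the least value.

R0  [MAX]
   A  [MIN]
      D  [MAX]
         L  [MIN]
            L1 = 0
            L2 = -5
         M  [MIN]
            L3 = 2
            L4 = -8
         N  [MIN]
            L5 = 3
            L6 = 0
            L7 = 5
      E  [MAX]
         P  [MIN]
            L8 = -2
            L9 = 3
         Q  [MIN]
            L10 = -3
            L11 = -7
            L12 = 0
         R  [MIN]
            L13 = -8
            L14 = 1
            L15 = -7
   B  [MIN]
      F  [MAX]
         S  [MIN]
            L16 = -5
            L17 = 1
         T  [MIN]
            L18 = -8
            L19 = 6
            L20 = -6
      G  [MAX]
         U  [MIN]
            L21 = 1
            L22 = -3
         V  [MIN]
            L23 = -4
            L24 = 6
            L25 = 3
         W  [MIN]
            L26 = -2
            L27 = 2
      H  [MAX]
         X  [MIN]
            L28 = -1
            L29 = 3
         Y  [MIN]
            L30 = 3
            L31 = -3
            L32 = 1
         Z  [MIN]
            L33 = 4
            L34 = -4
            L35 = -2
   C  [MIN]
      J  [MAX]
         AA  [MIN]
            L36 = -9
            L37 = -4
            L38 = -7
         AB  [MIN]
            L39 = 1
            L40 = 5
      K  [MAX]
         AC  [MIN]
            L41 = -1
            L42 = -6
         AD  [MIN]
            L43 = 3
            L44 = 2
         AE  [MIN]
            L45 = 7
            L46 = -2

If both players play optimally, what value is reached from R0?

L (MIN): min(0, -5) = -5
M (MIN): min(2, -8) = -8
N (MIN): min(3, 0, 5) = 0
D (MAX): max(-5, -8, 0) = 0
P (MIN): min(-2, 3) = -2
Q (MIN): min(-3, -7, 0) = -7
R (MIN): min(-8, 1, -7) = -8
E (MAX): max(-2, -7, -8) = -2
A (MIN): min(0, -2) = -2
S (MIN): min(-5, 1) = -5
T (MIN): min(-8, 6, -6) = -8
F (MAX): max(-5, -8) = -5
U (MIN): min(1, -3) = -3
V (MIN): min(-4, 6, 3) = -4
W (MIN): min(-2, 2) = -2
G (MAX): max(-3, -4, -2) = -2
X (MIN): min(-1, 3) = -1
Y (MIN): min(3, -3, 1) = -3
Z (MIN): min(4, -4, -2) = -4
H (MAX): max(-1, -3, -4) = -1
B (MIN): min(-5, -2, -1) = -5
AA (MIN): min(-9, -4, -7) = -9
AB (MIN): min(1, 5) = 1
J (MAX): max(-9, 1) = 1
AC (MIN): min(-1, -6) = -6
AD (MIN): min(3, 2) = 2
AE (MIN): min(7, -2) = -2
K (MAX): max(-6, 2, -2) = 2
C (MIN): min(1, 2) = 1
R0 (MAX): max(-2, -5, 1) = 1

1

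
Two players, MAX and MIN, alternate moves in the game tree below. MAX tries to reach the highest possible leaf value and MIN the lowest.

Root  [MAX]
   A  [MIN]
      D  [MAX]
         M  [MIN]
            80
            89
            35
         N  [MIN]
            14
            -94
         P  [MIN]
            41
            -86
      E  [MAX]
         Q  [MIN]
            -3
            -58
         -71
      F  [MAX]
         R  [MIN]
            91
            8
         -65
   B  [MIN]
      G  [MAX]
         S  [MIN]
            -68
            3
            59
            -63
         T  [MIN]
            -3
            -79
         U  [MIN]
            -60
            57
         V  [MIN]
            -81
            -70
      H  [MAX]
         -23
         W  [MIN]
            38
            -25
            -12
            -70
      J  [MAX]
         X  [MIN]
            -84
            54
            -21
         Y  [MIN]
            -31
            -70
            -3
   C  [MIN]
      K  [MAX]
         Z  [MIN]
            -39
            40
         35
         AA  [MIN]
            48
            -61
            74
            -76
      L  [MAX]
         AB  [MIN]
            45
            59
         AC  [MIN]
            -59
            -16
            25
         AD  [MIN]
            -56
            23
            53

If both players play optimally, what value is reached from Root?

35

M (MIN): min(80, 89, 35) = 35
N (MIN): min(14, -94) = -94
P (MIN): min(41, -86) = -86
D (MAX): max(35, -94, -86) = 35
Q (MIN): min(-3, -58) = -58
E (MAX): max(-58, -71) = -58
R (MIN): min(91, 8) = 8
F (MAX): max(8, -65) = 8
A (MIN): min(35, -58, 8) = -58
S (MIN): min(-68, 3, 59, -63) = -68
T (MIN): min(-3, -79) = -79
U (MIN): min(-60, 57) = -60
V (MIN): min(-81, -70) = -81
G (MAX): max(-68, -79, -60, -81) = -60
W (MIN): min(38, -25, -12, -70) = -70
H (MAX): max(-23, -70) = -23
X (MIN): min(-84, 54, -21) = -84
Y (MIN): min(-31, -70, -3) = -70
J (MAX): max(-84, -70) = -70
B (MIN): min(-60, -23, -70) = -70
Z (MIN): min(-39, 40) = -39
AA (MIN): min(48, -61, 74, -76) = -76
K (MAX): max(-39, 35, -76) = 35
AB (MIN): min(45, 59) = 45
AC (MIN): min(-59, -16, 25) = -59
AD (MIN): min(-56, 23, 53) = -56
L (MAX): max(45, -59, -56) = 45
C (MIN): min(35, 45) = 35
Root (MAX): max(-58, -70, 35) = 35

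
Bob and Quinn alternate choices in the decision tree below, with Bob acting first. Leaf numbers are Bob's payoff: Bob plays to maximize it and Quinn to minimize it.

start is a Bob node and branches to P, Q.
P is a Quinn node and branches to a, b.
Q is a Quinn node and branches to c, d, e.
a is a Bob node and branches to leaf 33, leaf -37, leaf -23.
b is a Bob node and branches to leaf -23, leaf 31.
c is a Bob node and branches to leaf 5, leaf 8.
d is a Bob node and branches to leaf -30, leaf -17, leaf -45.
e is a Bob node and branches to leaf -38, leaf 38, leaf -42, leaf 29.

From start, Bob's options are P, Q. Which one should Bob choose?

P

a (Bob): max(33, -37, -23) = 33
b (Bob): max(-23, 31) = 31
P (Quinn): min(33, 31) = 31
c (Bob): max(5, 8) = 8
d (Bob): max(-30, -17, -45) = -17
e (Bob): max(-38, 38, -42, 29) = 38
Q (Quinn): min(8, -17, 38) = -17
start (Bob): max(31, -17) = 31
Bob at start wants the highest of {P=31, Q=-17}, so chooses P.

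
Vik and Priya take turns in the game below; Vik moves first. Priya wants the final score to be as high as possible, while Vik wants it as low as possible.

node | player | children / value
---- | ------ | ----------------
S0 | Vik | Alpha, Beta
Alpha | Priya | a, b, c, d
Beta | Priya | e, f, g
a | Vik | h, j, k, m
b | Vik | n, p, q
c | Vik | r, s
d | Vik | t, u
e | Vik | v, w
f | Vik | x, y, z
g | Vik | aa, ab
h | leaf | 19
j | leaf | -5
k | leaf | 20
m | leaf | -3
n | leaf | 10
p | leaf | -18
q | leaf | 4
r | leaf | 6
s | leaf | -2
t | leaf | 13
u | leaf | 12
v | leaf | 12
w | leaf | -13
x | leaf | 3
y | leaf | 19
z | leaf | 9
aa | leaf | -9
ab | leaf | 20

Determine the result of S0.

3

a (Vik): min(19, -5, 20, -3) = -5
b (Vik): min(10, -18, 4) = -18
c (Vik): min(6, -2) = -2
d (Vik): min(13, 12) = 12
Alpha (Priya): max(-5, -18, -2, 12) = 12
e (Vik): min(12, -13) = -13
f (Vik): min(3, 19, 9) = 3
g (Vik): min(-9, 20) = -9
Beta (Priya): max(-13, 3, -9) = 3
S0 (Vik): min(12, 3) = 3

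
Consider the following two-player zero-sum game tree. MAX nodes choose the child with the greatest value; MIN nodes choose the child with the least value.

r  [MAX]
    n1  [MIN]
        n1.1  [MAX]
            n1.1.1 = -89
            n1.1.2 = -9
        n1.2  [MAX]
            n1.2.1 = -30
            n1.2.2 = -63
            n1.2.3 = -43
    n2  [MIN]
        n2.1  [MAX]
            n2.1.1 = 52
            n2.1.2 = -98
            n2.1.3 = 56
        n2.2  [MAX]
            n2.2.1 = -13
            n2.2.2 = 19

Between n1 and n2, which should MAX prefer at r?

n2

n1.1 (MAX): max(-89, -9) = -9
n1.2 (MAX): max(-30, -63, -43) = -30
n1 (MIN): min(-9, -30) = -30
n2.1 (MAX): max(52, -98, 56) = 56
n2.2 (MAX): max(-13, 19) = 19
n2 (MIN): min(56, 19) = 19
MAX prefers the higher value; n1=-30, n2=19. n2 is better since 19 > -30.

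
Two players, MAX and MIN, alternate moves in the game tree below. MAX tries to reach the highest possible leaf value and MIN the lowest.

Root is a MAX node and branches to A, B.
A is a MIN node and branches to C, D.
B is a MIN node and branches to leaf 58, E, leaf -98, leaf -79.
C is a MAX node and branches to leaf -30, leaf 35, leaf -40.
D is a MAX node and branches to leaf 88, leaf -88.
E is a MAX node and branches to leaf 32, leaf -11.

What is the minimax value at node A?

35

C (MAX): max(-30, 35, -40) = 35
D (MAX): max(88, -88) = 88
A (MIN): min(35, 88) = 35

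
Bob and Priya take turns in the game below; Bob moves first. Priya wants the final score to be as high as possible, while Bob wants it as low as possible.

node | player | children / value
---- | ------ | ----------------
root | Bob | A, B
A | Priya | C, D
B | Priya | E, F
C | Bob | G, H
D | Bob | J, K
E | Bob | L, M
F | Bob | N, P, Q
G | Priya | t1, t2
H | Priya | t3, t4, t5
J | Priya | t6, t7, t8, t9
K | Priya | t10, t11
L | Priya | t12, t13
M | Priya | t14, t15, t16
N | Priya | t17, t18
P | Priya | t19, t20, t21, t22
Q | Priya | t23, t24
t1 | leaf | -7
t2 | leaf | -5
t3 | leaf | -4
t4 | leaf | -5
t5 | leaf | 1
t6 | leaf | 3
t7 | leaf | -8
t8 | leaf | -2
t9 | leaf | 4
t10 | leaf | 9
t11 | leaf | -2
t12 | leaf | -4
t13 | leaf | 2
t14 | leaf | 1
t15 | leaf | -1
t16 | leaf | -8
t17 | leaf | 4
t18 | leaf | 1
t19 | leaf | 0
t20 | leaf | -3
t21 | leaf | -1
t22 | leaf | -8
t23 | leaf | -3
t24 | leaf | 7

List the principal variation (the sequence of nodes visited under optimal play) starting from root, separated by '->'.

G (Priya): max(-7, -5) = -5
H (Priya): max(-4, -5, 1) = 1
C (Bob): min(-5, 1) = -5
J (Priya): max(3, -8, -2, 4) = 4
K (Priya): max(9, -2) = 9
D (Bob): min(4, 9) = 4
A (Priya): max(-5, 4) = 4
L (Priya): max(-4, 2) = 2
M (Priya): max(1, -1, -8) = 1
E (Bob): min(2, 1) = 1
N (Priya): max(4, 1) = 4
P (Priya): max(0, -3, -1, -8) = 0
Q (Priya): max(-3, 7) = 7
F (Bob): min(4, 0, 7) = 0
B (Priya): max(1, 0) = 1
root (Bob): min(4, 1) = 1
At root, Bob picks B (lowest: 1).
At B, Priya picks E (highest: 1).
At E, Bob picks M (lowest: 1).
At M, Priya picks t14 (highest: 1).
Terminal value 1.

root -> B -> E -> M -> t14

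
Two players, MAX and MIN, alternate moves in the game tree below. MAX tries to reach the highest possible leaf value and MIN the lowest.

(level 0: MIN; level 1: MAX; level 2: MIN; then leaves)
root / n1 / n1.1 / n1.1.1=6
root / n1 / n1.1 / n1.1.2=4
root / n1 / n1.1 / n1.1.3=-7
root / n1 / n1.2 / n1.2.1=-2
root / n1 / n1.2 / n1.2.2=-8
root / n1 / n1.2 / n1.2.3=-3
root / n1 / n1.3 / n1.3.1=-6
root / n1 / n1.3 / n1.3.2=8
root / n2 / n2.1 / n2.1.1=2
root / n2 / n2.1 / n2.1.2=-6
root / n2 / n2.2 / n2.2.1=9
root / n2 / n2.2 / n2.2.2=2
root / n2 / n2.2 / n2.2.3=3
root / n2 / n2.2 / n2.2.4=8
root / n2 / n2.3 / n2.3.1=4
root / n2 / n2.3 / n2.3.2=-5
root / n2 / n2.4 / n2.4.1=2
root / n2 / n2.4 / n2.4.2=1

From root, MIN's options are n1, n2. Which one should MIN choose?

n1.1 (MIN): min(6, 4, -7) = -7
n1.2 (MIN): min(-2, -8, -3) = -8
n1.3 (MIN): min(-6, 8) = -6
n1 (MAX): max(-7, -8, -6) = -6
n2.1 (MIN): min(2, -6) = -6
n2.2 (MIN): min(9, 2, 3, 8) = 2
n2.3 (MIN): min(4, -5) = -5
n2.4 (MIN): min(2, 1) = 1
n2 (MAX): max(-6, 2, -5, 1) = 2
root (MIN): min(-6, 2) = -6
MIN at root wants the lowest of {n1=-6, n2=2}, so chooses n1.

n1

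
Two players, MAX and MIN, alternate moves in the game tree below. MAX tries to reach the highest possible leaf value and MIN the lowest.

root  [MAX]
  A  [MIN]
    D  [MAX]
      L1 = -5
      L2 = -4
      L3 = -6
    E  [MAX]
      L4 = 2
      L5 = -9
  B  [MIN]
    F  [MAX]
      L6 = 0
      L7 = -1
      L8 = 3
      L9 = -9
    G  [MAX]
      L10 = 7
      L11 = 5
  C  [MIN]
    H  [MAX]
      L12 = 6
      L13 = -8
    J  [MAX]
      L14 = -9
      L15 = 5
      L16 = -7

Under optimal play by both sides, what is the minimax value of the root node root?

D (MAX): max(-5, -4, -6) = -4
E (MAX): max(2, -9) = 2
A (MIN): min(-4, 2) = -4
F (MAX): max(0, -1, 3, -9) = 3
G (MAX): max(7, 5) = 7
B (MIN): min(3, 7) = 3
H (MAX): max(6, -8) = 6
J (MAX): max(-9, 5, -7) = 5
C (MIN): min(6, 5) = 5
root (MAX): max(-4, 3, 5) = 5

5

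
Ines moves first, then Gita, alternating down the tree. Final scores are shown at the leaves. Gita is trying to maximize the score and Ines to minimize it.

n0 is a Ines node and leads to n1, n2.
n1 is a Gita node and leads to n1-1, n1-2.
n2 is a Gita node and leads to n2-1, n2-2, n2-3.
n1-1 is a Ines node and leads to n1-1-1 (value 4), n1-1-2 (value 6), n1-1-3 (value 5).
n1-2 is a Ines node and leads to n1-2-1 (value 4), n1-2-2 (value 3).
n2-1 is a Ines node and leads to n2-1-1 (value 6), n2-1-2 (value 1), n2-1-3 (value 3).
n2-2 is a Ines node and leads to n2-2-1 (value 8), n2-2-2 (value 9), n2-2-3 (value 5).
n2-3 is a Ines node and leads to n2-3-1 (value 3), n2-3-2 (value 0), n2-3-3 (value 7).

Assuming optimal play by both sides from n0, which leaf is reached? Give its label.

n1-1-1

n1-1 (Ines): min(4, 6, 5) = 4
n1-2 (Ines): min(4, 3) = 3
n1 (Gita): max(4, 3) = 4
n2-1 (Ines): min(6, 1, 3) = 1
n2-2 (Ines): min(8, 9, 5) = 5
n2-3 (Ines): min(3, 0, 7) = 0
n2 (Gita): max(1, 5, 0) = 5
n0 (Ines): min(4, 5) = 4
At n0, Ines picks n1 (lowest: 4).
At n1, Gita picks n1-1 (highest: 4).
At n1-1, Ines picks n1-1-1 (lowest: 4).
Terminal value 4.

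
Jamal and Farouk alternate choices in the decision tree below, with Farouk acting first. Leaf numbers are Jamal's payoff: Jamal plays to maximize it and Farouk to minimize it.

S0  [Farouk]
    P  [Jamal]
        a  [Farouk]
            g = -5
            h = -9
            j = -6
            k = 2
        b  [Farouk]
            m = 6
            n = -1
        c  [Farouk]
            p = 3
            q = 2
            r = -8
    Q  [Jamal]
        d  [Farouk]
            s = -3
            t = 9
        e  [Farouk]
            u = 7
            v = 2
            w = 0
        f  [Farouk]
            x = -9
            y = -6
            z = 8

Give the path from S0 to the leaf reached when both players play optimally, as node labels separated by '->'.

S0 -> P -> b -> n

a (Farouk): min(-5, -9, -6, 2) = -9
b (Farouk): min(6, -1) = -1
c (Farouk): min(3, 2, -8) = -8
P (Jamal): max(-9, -1, -8) = -1
d (Farouk): min(-3, 9) = -3
e (Farouk): min(7, 2, 0) = 0
f (Farouk): min(-9, -6, 8) = -9
Q (Jamal): max(-3, 0, -9) = 0
S0 (Farouk): min(-1, 0) = -1
At S0, Farouk picks P (lowest: -1).
At P, Jamal picks b (highest: -1).
At b, Farouk picks n (lowest: -1).
Terminal value -1.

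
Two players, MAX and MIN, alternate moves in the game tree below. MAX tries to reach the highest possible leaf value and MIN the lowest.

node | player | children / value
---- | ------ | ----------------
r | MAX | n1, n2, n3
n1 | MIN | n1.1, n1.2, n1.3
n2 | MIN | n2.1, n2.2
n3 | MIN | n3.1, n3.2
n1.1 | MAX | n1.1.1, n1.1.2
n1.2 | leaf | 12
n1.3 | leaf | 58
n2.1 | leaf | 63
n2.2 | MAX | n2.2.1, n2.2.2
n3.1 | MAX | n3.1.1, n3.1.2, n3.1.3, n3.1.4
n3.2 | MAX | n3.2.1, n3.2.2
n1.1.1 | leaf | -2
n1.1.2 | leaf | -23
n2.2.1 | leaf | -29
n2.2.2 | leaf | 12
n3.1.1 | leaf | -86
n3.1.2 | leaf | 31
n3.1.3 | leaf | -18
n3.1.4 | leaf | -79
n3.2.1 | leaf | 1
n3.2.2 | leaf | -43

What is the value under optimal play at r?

n1.1 (MAX): max(-2, -23) = -2
n1 (MIN): min(-2, 12, 58) = -2
n2.2 (MAX): max(-29, 12) = 12
n2 (MIN): min(63, 12) = 12
n3.1 (MAX): max(-86, 31, -18, -79) = 31
n3.2 (MAX): max(1, -43) = 1
n3 (MIN): min(31, 1) = 1
r (MAX): max(-2, 12, 1) = 12

12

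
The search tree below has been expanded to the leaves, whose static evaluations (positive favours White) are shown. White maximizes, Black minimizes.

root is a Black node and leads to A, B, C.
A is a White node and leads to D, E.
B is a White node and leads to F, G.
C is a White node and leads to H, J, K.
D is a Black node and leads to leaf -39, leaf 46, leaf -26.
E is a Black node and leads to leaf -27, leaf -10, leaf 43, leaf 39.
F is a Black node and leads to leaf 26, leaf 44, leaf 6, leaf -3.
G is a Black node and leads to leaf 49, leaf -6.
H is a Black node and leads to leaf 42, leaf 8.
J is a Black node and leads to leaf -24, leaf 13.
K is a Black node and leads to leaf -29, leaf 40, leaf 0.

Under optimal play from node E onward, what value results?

E (Black): min(-27, -10, 43, 39) = -27

-27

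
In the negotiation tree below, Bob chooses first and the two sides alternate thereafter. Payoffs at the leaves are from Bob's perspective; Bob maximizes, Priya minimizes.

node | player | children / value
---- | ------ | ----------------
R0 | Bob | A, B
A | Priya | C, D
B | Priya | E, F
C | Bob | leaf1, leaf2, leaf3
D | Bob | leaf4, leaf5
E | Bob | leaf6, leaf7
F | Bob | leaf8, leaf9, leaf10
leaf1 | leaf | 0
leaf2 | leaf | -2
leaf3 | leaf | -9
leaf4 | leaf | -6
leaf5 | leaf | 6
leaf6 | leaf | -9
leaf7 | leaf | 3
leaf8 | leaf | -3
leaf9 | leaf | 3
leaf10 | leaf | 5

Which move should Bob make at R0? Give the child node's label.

C (Bob): max(0, -2, -9) = 0
D (Bob): max(-6, 6) = 6
A (Priya): min(0, 6) = 0
E (Bob): max(-9, 3) = 3
F (Bob): max(-3, 3, 5) = 5
B (Priya): min(3, 5) = 3
R0 (Bob): max(0, 3) = 3
Bob at R0 wants the highest of {A=0, B=3}, so chooses B.

B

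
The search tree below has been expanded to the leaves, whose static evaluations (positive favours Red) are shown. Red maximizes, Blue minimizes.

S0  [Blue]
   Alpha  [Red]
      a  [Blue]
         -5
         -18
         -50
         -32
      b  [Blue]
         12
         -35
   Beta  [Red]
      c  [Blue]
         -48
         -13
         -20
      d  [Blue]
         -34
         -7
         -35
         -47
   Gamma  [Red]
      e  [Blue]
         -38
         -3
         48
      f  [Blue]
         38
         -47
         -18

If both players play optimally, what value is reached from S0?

-47

a (Blue): min(-5, -18, -50, -32) = -50
b (Blue): min(12, -35) = -35
Alpha (Red): max(-50, -35) = -35
c (Blue): min(-48, -13, -20) = -48
d (Blue): min(-34, -7, -35, -47) = -47
Beta (Red): max(-48, -47) = -47
e (Blue): min(-38, -3, 48) = -38
f (Blue): min(38, -47, -18) = -47
Gamma (Red): max(-38, -47) = -38
S0 (Blue): min(-35, -47, -38) = -47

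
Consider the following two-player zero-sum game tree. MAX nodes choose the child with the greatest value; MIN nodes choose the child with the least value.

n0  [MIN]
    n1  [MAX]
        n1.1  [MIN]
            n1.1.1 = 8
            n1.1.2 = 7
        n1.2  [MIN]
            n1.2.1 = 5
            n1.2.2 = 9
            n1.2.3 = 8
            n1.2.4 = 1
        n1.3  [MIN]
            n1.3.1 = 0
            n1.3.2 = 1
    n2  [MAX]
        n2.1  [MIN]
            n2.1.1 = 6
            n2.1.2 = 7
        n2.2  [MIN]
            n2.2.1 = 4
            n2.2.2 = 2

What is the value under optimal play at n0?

n1.1 (MIN): min(8, 7) = 7
n1.2 (MIN): min(5, 9, 8, 1) = 1
n1.3 (MIN): min(0, 1) = 0
n1 (MAX): max(7, 1, 0) = 7
n2.1 (MIN): min(6, 7) = 6
n2.2 (MIN): min(4, 2) = 2
n2 (MAX): max(6, 2) = 6
n0 (MIN): min(7, 6) = 6

6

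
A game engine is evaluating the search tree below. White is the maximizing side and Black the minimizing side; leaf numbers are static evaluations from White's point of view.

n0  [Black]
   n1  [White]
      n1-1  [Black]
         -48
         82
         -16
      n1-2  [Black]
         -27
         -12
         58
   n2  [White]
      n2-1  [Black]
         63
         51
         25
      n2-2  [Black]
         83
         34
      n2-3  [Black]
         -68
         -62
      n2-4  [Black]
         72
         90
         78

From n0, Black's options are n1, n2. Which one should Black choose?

n1

n1-1 (Black): min(-48, 82, -16) = -48
n1-2 (Black): min(-27, -12, 58) = -27
n1 (White): max(-48, -27) = -27
n2-1 (Black): min(63, 51, 25) = 25
n2-2 (Black): min(83, 34) = 34
n2-3 (Black): min(-68, -62) = -68
n2-4 (Black): min(72, 90, 78) = 72
n2 (White): max(25, 34, -68, 72) = 72
n0 (Black): min(-27, 72) = -27
Black at n0 wants the lowest of {n1=-27, n2=72}, so chooses n1.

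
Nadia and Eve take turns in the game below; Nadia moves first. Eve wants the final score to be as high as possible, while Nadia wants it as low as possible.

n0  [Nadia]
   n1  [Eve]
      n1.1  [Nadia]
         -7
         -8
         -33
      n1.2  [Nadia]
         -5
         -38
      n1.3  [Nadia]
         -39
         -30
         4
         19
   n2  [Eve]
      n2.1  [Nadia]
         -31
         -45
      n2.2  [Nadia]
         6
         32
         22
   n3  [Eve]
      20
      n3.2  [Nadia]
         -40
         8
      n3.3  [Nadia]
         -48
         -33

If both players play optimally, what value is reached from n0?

n1.1 (Nadia): min(-7, -8, -33) = -33
n1.2 (Nadia): min(-5, -38) = -38
n1.3 (Nadia): min(-39, -30, 4, 19) = -39
n1 (Eve): max(-33, -38, -39) = -33
n2.1 (Nadia): min(-31, -45) = -45
n2.2 (Nadia): min(6, 32, 22) = 6
n2 (Eve): max(-45, 6) = 6
n3.2 (Nadia): min(-40, 8) = -40
n3.3 (Nadia): min(-48, -33) = -48
n3 (Eve): max(20, -40, -48) = 20
n0 (Nadia): min(-33, 6, 20) = -33

-33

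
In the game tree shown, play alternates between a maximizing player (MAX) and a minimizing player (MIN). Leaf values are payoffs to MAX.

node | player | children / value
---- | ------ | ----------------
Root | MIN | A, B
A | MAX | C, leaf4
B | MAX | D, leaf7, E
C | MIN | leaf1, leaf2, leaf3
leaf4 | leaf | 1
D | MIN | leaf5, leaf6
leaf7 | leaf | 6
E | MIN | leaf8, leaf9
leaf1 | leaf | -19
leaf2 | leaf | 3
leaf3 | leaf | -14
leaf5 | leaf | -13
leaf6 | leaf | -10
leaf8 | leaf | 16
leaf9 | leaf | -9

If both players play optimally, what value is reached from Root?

C (MIN): min(-19, 3, -14) = -19
A (MAX): max(-19, 1) = 1
D (MIN): min(-13, -10) = -13
E (MIN): min(16, -9) = -9
B (MAX): max(-13, 6, -9) = 6
Root (MIN): min(1, 6) = 1

1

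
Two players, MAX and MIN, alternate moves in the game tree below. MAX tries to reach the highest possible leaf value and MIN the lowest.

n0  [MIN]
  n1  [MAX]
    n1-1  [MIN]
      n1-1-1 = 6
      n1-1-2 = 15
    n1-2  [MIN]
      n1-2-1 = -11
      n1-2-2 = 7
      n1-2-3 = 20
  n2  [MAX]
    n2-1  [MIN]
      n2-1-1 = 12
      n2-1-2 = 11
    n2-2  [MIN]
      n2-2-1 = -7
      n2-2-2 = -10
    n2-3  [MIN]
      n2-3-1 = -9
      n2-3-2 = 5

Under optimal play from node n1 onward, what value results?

n1-1 (MIN): min(6, 15) = 6
n1-2 (MIN): min(-11, 7, 20) = -11
n1 (MAX): max(6, -11) = 6

6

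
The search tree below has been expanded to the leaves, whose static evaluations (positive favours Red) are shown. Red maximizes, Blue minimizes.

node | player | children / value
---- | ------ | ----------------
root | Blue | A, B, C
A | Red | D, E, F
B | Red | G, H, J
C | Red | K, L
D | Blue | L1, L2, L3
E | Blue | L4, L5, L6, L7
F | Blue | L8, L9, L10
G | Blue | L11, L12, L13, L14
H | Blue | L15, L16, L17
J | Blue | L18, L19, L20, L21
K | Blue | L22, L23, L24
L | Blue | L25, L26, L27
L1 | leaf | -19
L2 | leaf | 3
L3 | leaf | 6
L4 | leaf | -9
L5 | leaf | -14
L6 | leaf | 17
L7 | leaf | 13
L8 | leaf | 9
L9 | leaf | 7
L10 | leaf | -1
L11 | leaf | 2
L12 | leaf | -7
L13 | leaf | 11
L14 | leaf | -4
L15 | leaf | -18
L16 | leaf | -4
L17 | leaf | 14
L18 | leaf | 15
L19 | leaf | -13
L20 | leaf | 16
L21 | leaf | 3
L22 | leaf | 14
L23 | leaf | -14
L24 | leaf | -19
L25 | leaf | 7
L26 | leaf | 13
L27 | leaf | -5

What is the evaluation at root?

-7

D (Blue): min(-19, 3, 6) = -19
E (Blue): min(-9, -14, 17, 13) = -14
F (Blue): min(9, 7, -1) = -1
A (Red): max(-19, -14, -1) = -1
G (Blue): min(2, -7, 11, -4) = -7
H (Blue): min(-18, -4, 14) = -18
J (Blue): min(15, -13, 16, 3) = -13
B (Red): max(-7, -18, -13) = -7
K (Blue): min(14, -14, -19) = -19
L (Blue): min(7, 13, -5) = -5
C (Red): max(-19, -5) = -5
root (Blue): min(-1, -7, -5) = -7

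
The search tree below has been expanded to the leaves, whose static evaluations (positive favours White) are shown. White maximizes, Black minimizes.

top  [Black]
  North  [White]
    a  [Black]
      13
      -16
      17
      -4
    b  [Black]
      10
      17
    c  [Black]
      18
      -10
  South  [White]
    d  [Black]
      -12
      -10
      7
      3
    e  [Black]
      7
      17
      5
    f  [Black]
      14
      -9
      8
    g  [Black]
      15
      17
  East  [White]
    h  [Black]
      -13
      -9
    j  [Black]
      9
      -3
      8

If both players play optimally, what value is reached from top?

a (Black): min(13, -16, 17, -4) = -16
b (Black): min(10, 17) = 10
c (Black): min(18, -10) = -10
North (White): max(-16, 10, -10) = 10
d (Black): min(-12, -10, 7, 3) = -12
e (Black): min(7, 17, 5) = 5
f (Black): min(14, -9, 8) = -9
g (Black): min(15, 17) = 15
South (White): max(-12, 5, -9, 15) = 15
h (Black): min(-13, -9) = -13
j (Black): min(9, -3, 8) = -3
East (White): max(-13, -3) = -3
top (Black): min(10, 15, -3) = -3

-3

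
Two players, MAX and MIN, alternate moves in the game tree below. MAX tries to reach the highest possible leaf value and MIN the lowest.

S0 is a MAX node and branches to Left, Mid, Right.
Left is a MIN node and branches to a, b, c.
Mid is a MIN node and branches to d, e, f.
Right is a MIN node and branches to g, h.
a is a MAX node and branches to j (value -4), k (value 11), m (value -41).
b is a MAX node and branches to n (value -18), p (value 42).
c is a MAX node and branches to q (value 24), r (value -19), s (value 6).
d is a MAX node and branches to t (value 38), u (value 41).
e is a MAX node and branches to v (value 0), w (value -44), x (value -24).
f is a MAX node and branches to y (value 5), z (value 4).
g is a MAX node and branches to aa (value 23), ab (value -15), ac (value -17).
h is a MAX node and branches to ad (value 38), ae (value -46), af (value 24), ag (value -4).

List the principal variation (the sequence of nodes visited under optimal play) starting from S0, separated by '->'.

S0 -> Right -> g -> aa

a (MAX): max(-4, 11, -41) = 11
b (MAX): max(-18, 42) = 42
c (MAX): max(24, -19, 6) = 24
Left (MIN): min(11, 42, 24) = 11
d (MAX): max(38, 41) = 41
e (MAX): max(0, -44, -24) = 0
f (MAX): max(5, 4) = 5
Mid (MIN): min(41, 0, 5) = 0
g (MAX): max(23, -15, -17) = 23
h (MAX): max(38, -46, 24, -4) = 38
Right (MIN): min(23, 38) = 23
S0 (MAX): max(11, 0, 23) = 23
At S0, MAX picks Right (highest: 23).
At Right, MIN picks g (lowest: 23).
At g, MAX picks aa (highest: 23).
Terminal value 23.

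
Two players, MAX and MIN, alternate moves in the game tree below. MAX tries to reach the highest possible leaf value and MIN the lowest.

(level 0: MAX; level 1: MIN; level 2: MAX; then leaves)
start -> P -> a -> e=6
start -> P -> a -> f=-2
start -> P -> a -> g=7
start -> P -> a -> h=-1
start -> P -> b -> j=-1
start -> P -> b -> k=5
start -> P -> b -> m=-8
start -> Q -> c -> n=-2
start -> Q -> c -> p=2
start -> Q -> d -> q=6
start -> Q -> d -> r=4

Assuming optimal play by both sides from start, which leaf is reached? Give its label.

a (MAX): max(6, -2, 7, -1) = 7
b (MAX): max(-1, 5, -8) = 5
P (MIN): min(7, 5) = 5
c (MAX): max(-2, 2) = 2
d (MAX): max(6, 4) = 6
Q (MIN): min(2, 6) = 2
start (MAX): max(5, 2) = 5
At start, MAX picks P (highest: 5).
At P, MIN picks b (lowest: 5).
At b, MAX picks k (highest: 5).
Terminal value 5.

k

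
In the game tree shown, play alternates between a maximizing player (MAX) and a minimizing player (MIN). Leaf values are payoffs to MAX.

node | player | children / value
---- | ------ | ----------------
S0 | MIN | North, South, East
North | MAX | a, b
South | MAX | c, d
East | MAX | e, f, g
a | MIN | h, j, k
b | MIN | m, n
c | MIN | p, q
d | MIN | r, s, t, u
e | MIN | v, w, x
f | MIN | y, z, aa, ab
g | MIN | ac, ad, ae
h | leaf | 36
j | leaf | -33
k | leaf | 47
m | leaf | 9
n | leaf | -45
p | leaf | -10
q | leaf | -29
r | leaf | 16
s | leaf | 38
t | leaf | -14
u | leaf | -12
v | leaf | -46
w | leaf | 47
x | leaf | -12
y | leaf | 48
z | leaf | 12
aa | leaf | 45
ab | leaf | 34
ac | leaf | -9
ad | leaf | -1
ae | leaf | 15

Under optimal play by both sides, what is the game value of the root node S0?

-33

a (MIN): min(36, -33, 47) = -33
b (MIN): min(9, -45) = -45
North (MAX): max(-33, -45) = -33
c (MIN): min(-10, -29) = -29
d (MIN): min(16, 38, -14, -12) = -14
South (MAX): max(-29, -14) = -14
e (MIN): min(-46, 47, -12) = -46
f (MIN): min(48, 12, 45, 34) = 12
g (MIN): min(-9, -1, 15) = -9
East (MAX): max(-46, 12, -9) = 12
S0 (MIN): min(-33, -14, 12) = -33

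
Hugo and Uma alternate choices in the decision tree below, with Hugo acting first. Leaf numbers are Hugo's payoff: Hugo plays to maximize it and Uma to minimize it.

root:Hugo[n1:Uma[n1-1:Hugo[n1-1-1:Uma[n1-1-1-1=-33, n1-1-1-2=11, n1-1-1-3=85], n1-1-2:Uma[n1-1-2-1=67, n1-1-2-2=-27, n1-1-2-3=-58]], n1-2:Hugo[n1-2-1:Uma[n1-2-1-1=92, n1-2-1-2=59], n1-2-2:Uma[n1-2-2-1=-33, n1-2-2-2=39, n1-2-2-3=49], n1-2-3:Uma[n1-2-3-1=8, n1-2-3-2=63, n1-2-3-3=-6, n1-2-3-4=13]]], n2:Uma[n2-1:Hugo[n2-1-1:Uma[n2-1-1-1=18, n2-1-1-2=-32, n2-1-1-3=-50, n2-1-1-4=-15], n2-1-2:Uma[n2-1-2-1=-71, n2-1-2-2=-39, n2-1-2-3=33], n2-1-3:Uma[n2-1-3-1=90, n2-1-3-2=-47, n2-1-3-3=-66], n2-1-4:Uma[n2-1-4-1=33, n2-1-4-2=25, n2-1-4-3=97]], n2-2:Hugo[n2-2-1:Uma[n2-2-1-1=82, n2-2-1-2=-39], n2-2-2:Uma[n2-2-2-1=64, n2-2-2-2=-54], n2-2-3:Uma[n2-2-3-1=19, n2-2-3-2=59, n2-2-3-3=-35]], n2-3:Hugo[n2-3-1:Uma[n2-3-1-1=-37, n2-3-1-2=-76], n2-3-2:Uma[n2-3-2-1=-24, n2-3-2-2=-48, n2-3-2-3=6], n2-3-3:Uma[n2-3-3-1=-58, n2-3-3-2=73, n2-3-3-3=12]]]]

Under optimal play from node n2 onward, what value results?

-48

n2-1-1 (Uma): min(18, -32, -50, -15) = -50
n2-1-2 (Uma): min(-71, -39, 33) = -71
n2-1-3 (Uma): min(90, -47, -66) = -66
n2-1-4 (Uma): min(33, 25, 97) = 25
n2-1 (Hugo): max(-50, -71, -66, 25) = 25
n2-2-1 (Uma): min(82, -39) = -39
n2-2-2 (Uma): min(64, -54) = -54
n2-2-3 (Uma): min(19, 59, -35) = -35
n2-2 (Hugo): max(-39, -54, -35) = -35
n2-3-1 (Uma): min(-37, -76) = -76
n2-3-2 (Uma): min(-24, -48, 6) = -48
n2-3-3 (Uma): min(-58, 73, 12) = -58
n2-3 (Hugo): max(-76, -48, -58) = -48
n2 (Uma): min(25, -35, -48) = -48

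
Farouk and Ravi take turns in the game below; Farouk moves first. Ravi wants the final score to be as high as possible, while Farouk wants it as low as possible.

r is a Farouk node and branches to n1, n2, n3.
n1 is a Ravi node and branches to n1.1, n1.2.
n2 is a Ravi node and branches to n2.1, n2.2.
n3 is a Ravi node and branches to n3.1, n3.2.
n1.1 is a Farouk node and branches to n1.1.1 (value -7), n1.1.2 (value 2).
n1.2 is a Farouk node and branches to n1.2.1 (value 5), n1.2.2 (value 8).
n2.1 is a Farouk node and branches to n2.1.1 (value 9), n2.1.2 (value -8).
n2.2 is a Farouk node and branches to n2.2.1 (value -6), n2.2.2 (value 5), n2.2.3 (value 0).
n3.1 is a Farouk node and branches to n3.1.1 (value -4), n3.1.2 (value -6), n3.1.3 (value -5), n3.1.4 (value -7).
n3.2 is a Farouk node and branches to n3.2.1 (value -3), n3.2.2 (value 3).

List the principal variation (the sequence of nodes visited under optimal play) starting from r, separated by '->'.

n1.1 (Farouk): min(-7, 2) = -7
n1.2 (Farouk): min(5, 8) = 5
n1 (Ravi): max(-7, 5) = 5
n2.1 (Farouk): min(9, -8) = -8
n2.2 (Farouk): min(-6, 5, 0) = -6
n2 (Ravi): max(-8, -6) = -6
n3.1 (Farouk): min(-4, -6, -5, -7) = -7
n3.2 (Farouk): min(-3, 3) = -3
n3 (Ravi): max(-7, -3) = -3
r (Farouk): min(5, -6, -3) = -6
At r, Farouk picks n2 (lowest: -6).
At n2, Ravi picks n2.2 (highest: -6).
At n2.2, Farouk picks n2.2.1 (lowest: -6).
Terminal value -6.

r -> n2 -> n2.2 -> n2.2.1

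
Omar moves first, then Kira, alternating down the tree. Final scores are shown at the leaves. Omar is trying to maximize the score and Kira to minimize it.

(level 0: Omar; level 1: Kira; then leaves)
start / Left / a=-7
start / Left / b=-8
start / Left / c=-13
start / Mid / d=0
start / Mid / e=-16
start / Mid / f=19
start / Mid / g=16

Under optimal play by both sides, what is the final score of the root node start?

-13

Left (Kira): min(-7, -8, -13) = -13
Mid (Kira): min(0, -16, 19, 16) = -16
start (Omar): max(-13, -16) = -13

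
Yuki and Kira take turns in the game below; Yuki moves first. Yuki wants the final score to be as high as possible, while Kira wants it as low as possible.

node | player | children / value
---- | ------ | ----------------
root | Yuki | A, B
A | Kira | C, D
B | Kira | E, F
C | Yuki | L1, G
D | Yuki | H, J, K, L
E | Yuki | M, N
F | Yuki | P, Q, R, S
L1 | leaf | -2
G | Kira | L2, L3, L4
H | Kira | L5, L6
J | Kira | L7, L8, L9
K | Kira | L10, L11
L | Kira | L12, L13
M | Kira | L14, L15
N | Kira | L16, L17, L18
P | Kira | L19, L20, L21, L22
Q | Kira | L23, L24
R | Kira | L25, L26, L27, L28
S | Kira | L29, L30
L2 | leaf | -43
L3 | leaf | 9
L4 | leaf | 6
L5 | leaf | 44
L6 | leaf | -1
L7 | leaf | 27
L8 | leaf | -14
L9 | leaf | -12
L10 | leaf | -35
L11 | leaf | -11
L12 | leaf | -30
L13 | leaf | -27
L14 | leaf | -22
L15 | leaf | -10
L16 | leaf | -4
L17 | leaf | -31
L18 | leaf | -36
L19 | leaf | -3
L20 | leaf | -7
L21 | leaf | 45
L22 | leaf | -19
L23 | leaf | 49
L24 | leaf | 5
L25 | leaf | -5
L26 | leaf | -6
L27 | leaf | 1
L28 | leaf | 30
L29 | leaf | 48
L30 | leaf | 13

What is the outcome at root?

-2

G (Kira): min(-43, 9, 6) = -43
C (Yuki): max(-2, -43) = -2
H (Kira): min(44, -1) = -1
J (Kira): min(27, -14, -12) = -14
K (Kira): min(-35, -11) = -35
L (Kira): min(-30, -27) = -30
D (Yuki): max(-1, -14, -35, -30) = -1
A (Kira): min(-2, -1) = -2
M (Kira): min(-22, -10) = -22
N (Kira): min(-4, -31, -36) = -36
E (Yuki): max(-22, -36) = -22
P (Kira): min(-3, -7, 45, -19) = -19
Q (Kira): min(49, 5) = 5
R (Kira): min(-5, -6, 1, 30) = -6
S (Kira): min(48, 13) = 13
F (Yuki): max(-19, 5, -6, 13) = 13
B (Kira): min(-22, 13) = -22
root (Yuki): max(-2, -22) = -2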